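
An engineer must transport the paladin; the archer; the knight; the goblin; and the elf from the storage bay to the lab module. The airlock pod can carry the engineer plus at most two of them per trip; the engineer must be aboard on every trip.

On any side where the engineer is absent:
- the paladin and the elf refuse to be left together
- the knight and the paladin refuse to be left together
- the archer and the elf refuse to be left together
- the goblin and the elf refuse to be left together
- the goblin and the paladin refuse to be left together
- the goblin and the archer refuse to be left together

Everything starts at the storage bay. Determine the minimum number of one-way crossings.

impossible

Whatever the first load, the items left behind include a forbidden pair without the engineer. No opening move is safe, so no plan exists.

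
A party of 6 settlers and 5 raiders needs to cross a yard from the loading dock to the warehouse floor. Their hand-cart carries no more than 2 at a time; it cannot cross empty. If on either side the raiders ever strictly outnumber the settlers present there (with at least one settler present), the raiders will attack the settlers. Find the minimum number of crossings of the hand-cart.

19

Counting alone: each trip to the warehouse floor takes at most 2 across and each return brings at least 1 back, so after t trips out (and t−1 returns) at most 2t − (t−1) of the 11 are across; that first reaches 11 at t = 10, so at least 19 crossings are needed.
The plan below uses exactly 19 crossings, so it is optimal:
1. 2 raiders → the warehouse floor.  (the loading dock: 6S 3R; the warehouse floor: 0S 2R)
2. 1 raider ← the loading dock.  (the loading dock: 6S 4R; the warehouse floor: 0S 1R)
3. 2 raiders → the warehouse floor.  (the loading dock: 6S 2R; the warehouse floor: 0S 3R)
4. 1 raider ← the loading dock.  (the loading dock: 6S 3R; the warehouse floor: 0S 2R)
5. 2 settlers → the warehouse floor.  (the loading dock: 4S 3R; the warehouse floor: 2S 2R)
6. 1 raider ← the loading dock.  (the loading dock: 4S 4R; the warehouse floor: 2S 1R)
7. 1 settler and 1 raider → the warehouse floor.  (the loading dock: 3S 3R; the warehouse floor: 3S 2R)
8. 1 settler ← the loading dock.  (the loading dock: 4S 3R; the warehouse floor: 2S 2R)
9. 1 settler and 1 raider → the warehouse floor.  (the loading dock: 3S 2R; the warehouse floor: 3S 3R)
10. 1 raider ← the loading dock.  (the loading dock: 3S 3R; the warehouse floor: 3S 2R)
11. 1 settler and 1 raider → the warehouse floor.  (the loading dock: 2S 2R; the warehouse floor: 4S 3R)
12. 1 settler ← the loading dock.  (the loading dock: 3S 2R; the warehouse floor: 3S 3R)
13. 1 settler and 1 raider → the warehouse floor.  (the loading dock: 2S 1R; the warehouse floor: 4S 4R)
14. 1 raider ← the loading dock.  (the loading dock: 2S 2R; the warehouse floor: 4S 3R)
15. 1 settler and 1 raider → the warehouse floor.  (the loading dock: 1S 1R; the warehouse floor: 5S 4R)
16. 1 settler ← the loading dock.  (the loading dock: 2S 1R; the warehouse floor: 4S 4R)
17. 1 settler and 1 raider → the warehouse floor.  (the loading dock: 1S 0R; the warehouse floor: 5S 5R)
18. 1 raider ← the loading dock.  (the loading dock: 1S 1R; the warehouse floor: 5S 4R)
19. 1 settler and 1 raider → the warehouse floor.  (the loading dock: 0S 0R; the warehouse floor: 6S 5R)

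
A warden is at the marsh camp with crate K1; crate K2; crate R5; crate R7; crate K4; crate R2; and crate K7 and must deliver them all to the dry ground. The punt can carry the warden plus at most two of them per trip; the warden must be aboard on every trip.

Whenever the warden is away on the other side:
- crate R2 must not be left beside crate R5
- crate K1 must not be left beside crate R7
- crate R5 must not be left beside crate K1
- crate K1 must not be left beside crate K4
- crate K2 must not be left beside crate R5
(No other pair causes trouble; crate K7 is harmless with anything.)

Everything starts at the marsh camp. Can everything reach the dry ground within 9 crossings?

Yes — this plan uses 9 crossings (≤ 9):
1. Warden goes to the dry ground with crate K1 and crate R5.  [the marsh camp: crate K2, crate K4, crate K7, crate R2, crate R7 | the dry ground: crate K1, crate R5]
2. Warden goes back to the marsh camp with crate K1.  [the marsh camp: crate K1, crate K2, crate K4, crate K7, crate R2, crate R7 | the dry ground: crate R5]
3. Warden goes to the dry ground with crate K1 and crate K2.  [the marsh camp: crate K4, crate K7, crate R2, crate R7 | the dry ground: crate K1, crate K2, crate R5]
4. Warden goes back to the marsh camp with crate R5.  [the marsh camp: crate K4, crate K7, crate R2, crate R5, crate R7 | the dry ground: crate K1, crate K2]
5. Warden goes to the dry ground with crate K7 and crate R2.  [the marsh camp: crate K4, crate R5, crate R7 | the dry ground: crate K1, crate K2, crate K7, crate R2]
6. Warden goes back to the marsh camp alone.  [the marsh camp: crate K4, crate R5, crate R7 | the dry ground: crate K1, crate K2, crate K7, crate R2]
7. Warden goes to the dry ground with crate K4 and crate R7.  [the marsh camp: crate R5 | the dry ground: crate K1, crate K2, crate K4, crate K7, crate R2, crate R7]
8. Warden goes back to the marsh camp with crate K1.  [the marsh camp: crate K1, crate R5 | the dry ground: crate K2, crate K4, crate K7, crate R2, crate R7]
9. Warden goes to the dry ground with crate K1 and crate R5.  [the marsh camp: — | the dry ground: crate K1, crate K2, crate K4, crate K7, crate R2, crate R5, crate R7]

Yes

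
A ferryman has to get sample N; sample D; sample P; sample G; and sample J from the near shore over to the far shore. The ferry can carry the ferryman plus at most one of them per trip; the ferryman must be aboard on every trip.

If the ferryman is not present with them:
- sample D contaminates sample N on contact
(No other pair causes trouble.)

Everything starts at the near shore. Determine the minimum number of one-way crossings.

9

Counting alone: the ferryman can take at most 1 across per trip to the far shore, so moving all 5 needs at least 5 loaded trips out, with a return between consecutive ones — at least 9 crossings.
The plan below uses exactly 9 crossings, so it is optimal:
1. Ferryman goes to the far shore with sample N.  [the near shore: sample D, sample G, sample J, sample P | the far shore: sample N]
2. Ferryman goes back to the near shore alone.  [the near shore: sample D, sample G, sample J, sample P | the far shore: sample N]
3. Ferryman goes to the far shore with sample P.  [the near shore: sample D, sample G, sample J | the far shore: sample N, sample P]
4. Ferryman goes back to the near shore alone.  [the near shore: sample D, sample G, sample J | the far shore: sample N, sample P]
5. Ferryman goes to the far shore with sample G.  [the near shore: sample D, sample J | the far shore: sample G, sample N, sample P]
6. Ferryman goes back to the near shore alone.  [the near shore: sample D, sample J | the far shore: sample G, sample N, sample P]
7. Ferryman goes to the far shore with sample J.  [the near shore: sample D | the far shore: sample G, sample J, sample N, sample P]
8. Ferryman goes back to the near shore alone.  [the near shore: sample D | the far shore: sample G, sample J, sample N, sample P]
9. Ferryman goes to the far shore with sample D.  [the near shore: — | the far shore: sample D, sample G, sample J, sample N, sample P]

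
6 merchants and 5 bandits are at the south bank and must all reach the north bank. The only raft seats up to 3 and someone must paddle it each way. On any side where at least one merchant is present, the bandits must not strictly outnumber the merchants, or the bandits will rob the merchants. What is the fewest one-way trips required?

Counting alone: each trip to the north bank takes at most 3 across and each return brings at least 1 back, so after t trips out (and t−1 returns) at most 3t − (t−1) of the 11 are across; that first reaches 11 at t = 5, so at least 9 crossings are needed.
The plan below uses exactly 9 crossings, so it is optimal:
1. 3 bandits → the north bank.  (the south bank: 6M 2B; the north bank: 0M 3B)
2. 1 bandit ← the south bank.  (the south bank: 6M 3B; the north bank: 0M 2B)
3. 3 merchants → the north bank.  (the south bank: 3M 3B; the north bank: 3M 2B)
4. 1 merchant ← the south bank.  (the south bank: 4M 3B; the north bank: 2M 2B)
5. 2 merchants and 1 bandit → the north bank.  (the south bank: 2M 2B; the north bank: 4M 3B)
6. 1 merchant ← the south bank.  (the south bank: 3M 2B; the north bank: 3M 3B)
7. 2 merchants and 1 bandit → the north bank.  (the south bank: 1M 1B; the north bank: 5M 4B)
8. 1 merchant ← the south bank.  (the south bank: 2M 1B; the north bank: 4M 4B)
9. 2 merchants and 1 bandit → the north bank.  (the south bank: 0M 0B; the north bank: 6M 5B)

9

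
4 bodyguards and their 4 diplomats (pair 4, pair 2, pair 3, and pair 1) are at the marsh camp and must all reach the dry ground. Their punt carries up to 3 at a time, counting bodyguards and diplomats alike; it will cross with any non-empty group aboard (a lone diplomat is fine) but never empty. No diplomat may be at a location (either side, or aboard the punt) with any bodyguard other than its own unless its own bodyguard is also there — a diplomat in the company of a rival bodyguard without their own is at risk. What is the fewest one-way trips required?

Counting alone: each trip to the dry ground takes at most 3 across and each return brings at least 1 back, so after t trips out (and t−1 returns) at most 3t − (t−1) of the 8 are across; that first reaches 8 at t = 4, so at least 7 crossings are needed.
The safety rule pushes this higher. Following every safe sequence of crossings, the most of the 8 that can be at the dry ground as the punt arrives there on crossing 7 is 7 — never all 8.
So no plan with fewer than 9 crossings exists, and this one achieves 9:
1. bodyguard 4 and diplomat 4 cross → the dry ground.
2. bodyguard 4 crosses ← the marsh camp.
3. bodyguard 2, bodyguard 4, and diplomat 2 cross → the dry ground.
4. bodyguard 4 and diplomat 4 cross ← the marsh camp.
5. bodyguard 1, bodyguard 3, and bodyguard 4 cross → the dry ground.
6. diplomat 2 crosses ← the marsh camp.
7. diplomat 2 and diplomat 4 cross → the dry ground.
8. diplomat 4 crosses ← the marsh camp.
9. diplomat 1, diplomat 3, and diplomat 4 cross → the dry ground.

9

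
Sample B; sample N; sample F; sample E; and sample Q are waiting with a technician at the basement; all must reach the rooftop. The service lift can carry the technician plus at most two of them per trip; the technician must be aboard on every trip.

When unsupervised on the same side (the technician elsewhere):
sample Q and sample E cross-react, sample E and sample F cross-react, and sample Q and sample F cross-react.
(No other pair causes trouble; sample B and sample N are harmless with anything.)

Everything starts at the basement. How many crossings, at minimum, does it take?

Counting alone: the technician can take at most 2 across per trip to the rooftop, so moving all 5 needs at least 3 loaded trips out, with a return between consecutive ones — at least 5 crossings.
The safety rule pushes this higher. Following every safe sequence of crossings, the most of the 5 that can be at the rooftop as the service lift arrives there on crossing 5 is 4 — never all 5.
So no plan with fewer than 7 crossings exists, and this one achieves 7:
1. Technician goes to the rooftop with sample E and sample F.  [the basement: sample B, sample N, sample Q | the rooftop: sample E, sample F]
2. Technician goes back to the basement with sample F.  [the basement: sample B, sample F, sample N, sample Q | the rooftop: sample E]
3. Technician goes to the rooftop with sample B and sample F.  [the basement: sample N, sample Q | the rooftop: sample B, sample E, sample F]
4. Technician goes back to the basement with sample F.  [the basement: sample F, sample N, sample Q | the rooftop: sample B, sample E]
5. Technician goes to the rooftop with sample F and sample N.  [the basement: sample Q | the rooftop: sample B, sample E, sample F, sample N]
6. Technician goes back to the basement with sample F.  [the basement: sample F, sample Q | the rooftop: sample B, sample E, sample N]
7. Technician goes to the rooftop with sample F and sample Q.  [the basement: — | the rooftop: sample B, sample E, sample F, sample N, sample Q]

7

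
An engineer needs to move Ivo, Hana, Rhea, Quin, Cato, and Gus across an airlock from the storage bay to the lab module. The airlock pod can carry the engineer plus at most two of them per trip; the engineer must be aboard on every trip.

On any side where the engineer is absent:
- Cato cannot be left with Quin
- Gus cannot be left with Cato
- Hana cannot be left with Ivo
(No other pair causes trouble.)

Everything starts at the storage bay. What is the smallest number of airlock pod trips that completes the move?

7

Counting alone: the engineer can take at most 2 across per trip to the lab module, so moving all 6 needs at least 3 loaded trips out, with a return between consecutive ones — at least 5 crossings.
The safety rule pushes this higher. Following every safe sequence of crossings, the most of the 6 that can be at the lab module as the airlock pod arrives there on crossing 5 is 5 — never all 6.
So no plan with fewer than 7 crossings exists, and this one achieves 7:
1. Engineer goes to the lab module with Cato and Ivo.
2. Engineer goes back to the storage bay alone.
3. Engineer goes to the lab module with Rhea.
4. Engineer goes back to the storage bay alone.
5. Engineer goes to the lab module with Gus and Quin.
6. Engineer goes back to the storage bay with Cato.
7. Engineer goes to the lab module with Cato and Hana.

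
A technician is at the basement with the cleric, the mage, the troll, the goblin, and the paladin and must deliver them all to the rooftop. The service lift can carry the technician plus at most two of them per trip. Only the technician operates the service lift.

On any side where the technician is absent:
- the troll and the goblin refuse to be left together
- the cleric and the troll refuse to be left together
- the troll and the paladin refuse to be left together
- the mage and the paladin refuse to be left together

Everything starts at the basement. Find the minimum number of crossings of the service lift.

Counting alone: the technician can take at most 2 across per trip to the rooftop, so moving all 5 needs at least 3 loaded trips out, with a return between consecutive ones — at least 5 crossings.
The plan below uses exactly 5 crossings, so it is optimal:
1. Technician goes to the rooftop with the mage and the troll.  [the basement: the cleric, the goblin, the paladin | the rooftop: the mage, the troll]
2. Technician goes back to the basement alone.  [the basement: the cleric, the goblin, the paladin | the rooftop: the mage, the troll]
3. Technician goes to the rooftop with the cleric and the goblin.  [the basement: the paladin | the rooftop: the cleric, the goblin, the mage, the troll]
4. Technician goes back to the basement with the troll.  [the basement: the paladin, the troll | the rooftop: the cleric, the goblin, the mage]
5. Technician goes to the rooftop with the paladin and the troll.  [the basement: — | the rooftop: the cleric, the goblin, the mage, the paladin, the troll]

5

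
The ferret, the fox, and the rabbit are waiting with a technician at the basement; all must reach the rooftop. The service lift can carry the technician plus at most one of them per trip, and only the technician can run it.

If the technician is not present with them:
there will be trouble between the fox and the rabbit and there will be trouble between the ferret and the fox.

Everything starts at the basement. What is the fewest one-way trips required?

7

Counting alone: the technician can take at most 1 across per trip to the rooftop, so moving all 3 needs at least 3 loaded trips out, with a return between consecutive ones — at least 5 crossings.
The safety rule pushes this higher. Following every safe sequence of crossings, the most of the 3 that can be at the rooftop as the service lift arrives there on crossing 5 is 2 — never all 3.
So no plan with fewer than 7 crossings exists, and this one achieves 7:
1. Technician goes to the rooftop with the fox.
2. Technician goes back to the basement alone.
3. Technician goes to the rooftop with the ferret.
4. Technician goes back to the basement with the fox.
5. Technician goes to the rooftop with the rabbit.
6. Technician goes back to the basement alone.
7. Technician goes to the rooftop with the fox.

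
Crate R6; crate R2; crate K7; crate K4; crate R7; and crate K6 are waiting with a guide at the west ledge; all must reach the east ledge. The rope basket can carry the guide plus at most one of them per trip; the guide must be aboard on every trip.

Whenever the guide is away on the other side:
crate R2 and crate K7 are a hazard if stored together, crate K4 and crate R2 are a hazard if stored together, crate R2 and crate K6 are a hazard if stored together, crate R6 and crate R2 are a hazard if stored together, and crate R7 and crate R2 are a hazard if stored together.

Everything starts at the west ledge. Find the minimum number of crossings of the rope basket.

impossible

Following every safe sequence of crossings from the start, the most of the 6 that can be at the east ledge as the rope basket arrives there on crossings 1, 3 is 1, 2 respectively; the best ever achieved is 2 of 6.
From crossing 5 on, no configuration arises that was not already reachable earlier: only 13 distinct safe configurations (who is on which side, and where the rope basket is) can ever be reached, none of them has everyone across, and every continuation just revisits them. So no valid plan exists.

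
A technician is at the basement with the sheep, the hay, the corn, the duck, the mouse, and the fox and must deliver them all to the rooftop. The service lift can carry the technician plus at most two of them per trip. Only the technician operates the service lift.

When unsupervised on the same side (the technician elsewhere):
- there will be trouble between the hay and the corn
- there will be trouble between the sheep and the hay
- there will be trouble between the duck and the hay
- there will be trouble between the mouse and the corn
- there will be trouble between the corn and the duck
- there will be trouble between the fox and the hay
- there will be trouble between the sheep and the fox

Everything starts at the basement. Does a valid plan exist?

No

Whatever the first load, the items left behind include a forbidden pair without the technician. No opening move is safe, so no plan exists.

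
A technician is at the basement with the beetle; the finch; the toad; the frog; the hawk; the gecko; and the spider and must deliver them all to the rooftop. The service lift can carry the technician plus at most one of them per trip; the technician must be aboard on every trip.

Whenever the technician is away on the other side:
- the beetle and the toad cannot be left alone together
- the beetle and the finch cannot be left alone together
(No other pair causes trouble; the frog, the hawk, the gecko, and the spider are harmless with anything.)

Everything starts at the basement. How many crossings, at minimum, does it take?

15

Counting alone: the technician can take at most 1 across per trip to the rooftop, so moving all 7 needs at least 7 loaded trips out, with a return between consecutive ones — at least 13 crossings.
The safety rule pushes this higher. Following every safe sequence of crossings, the most of the 7 that can be at the rooftop as the service lift arrives there on crossing 13 is 6 — never all 7.
So no plan with fewer than 15 crossings exists, and this one achieves 15:
1. Technician goes to the rooftop with the beetle.  [the basement: the finch, the frog, the gecko, the hawk, the spider, the toad | the rooftop: the beetle]
2. Technician goes back to the basement alone.  [the basement: the finch, the frog, the gecko, the hawk, the spider, the toad | the rooftop: the beetle]
3. Technician goes to the rooftop with the finch.  [the basement: the frog, the gecko, the hawk, the spider, the toad | the rooftop: the beetle, the finch]
4. Technician goes back to the basement with the beetle.  [the basement: the beetle, the frog, the gecko, the hawk, the spider, the toad | the rooftop: the finch]
5. Technician goes to the rooftop with the toad.  [the basement: the beetle, the frog, the gecko, the hawk, the spider | the rooftop: the finch, the toad]
6. Technician goes back to the basement alone.  [the basement: the beetle, the frog, the gecko, the hawk, the spider | the rooftop: the finch, the toad]
7. Technician goes to the rooftop with the frog.  [the basement: the beetle, the gecko, the hawk, the spider | the rooftop: the finch, the frog, the toad]
8. Technician goes back to the basement alone.  [the basement: the beetle, the gecko, the hawk, the spider | the rooftop: the finch, the frog, the toad]
9. Technician goes to the rooftop with the hawk.  [the basement: the beetle, the gecko, the spider | the rooftop: the finch, the frog, the hawk, the toad]
10. Technician goes back to the basement alone.  [the basement: the beetle, the gecko, the spider | the rooftop: the finch, the frog, the hawk, the toad]
11. Technician goes to the rooftop with the gecko.  [the basement: the beetle, the spider | the rooftop: the finch, the frog, the gecko, the hawk, the toad]
12. Technician goes back to the basement alone.  [the basement: the beetle, the spider | the rooftop: the finch, the frog, the gecko, the hawk, the toad]
13. Technician goes to the rooftop with the spider.  [the basement: the beetle | the rooftop: the finch, the frog, the gecko, the hawk, the spider, the toad]
14. Technician goes back to the basement alone.  [the basement: the beetle | the rooftop: the finch, the frog, the gecko, the hawk, the spider, the toad]
15. Technician goes to the rooftop with the beetle.  [the basement: — | the rooftop: the beetle, the finch, the frog, the gecko, the hawk, the spider, the toad]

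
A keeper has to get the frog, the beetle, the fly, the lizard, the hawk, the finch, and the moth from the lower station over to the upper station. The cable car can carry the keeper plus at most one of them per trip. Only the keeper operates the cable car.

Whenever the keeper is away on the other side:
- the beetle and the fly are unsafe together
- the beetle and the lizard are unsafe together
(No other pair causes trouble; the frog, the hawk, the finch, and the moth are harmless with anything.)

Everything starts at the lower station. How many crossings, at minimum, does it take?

Counting alone: the keeper can take at most 1 across per trip to the upper station, so moving all 7 needs at least 7 loaded trips out, with a return between consecutive ones — at least 13 crossings.
The safety rule pushes this higher. Following every safe sequence of crossings, the most of the 7 that can be at the upper station as the cable car arrives there on crossing 13 is 6 — never all 7.
So no plan with fewer than 15 crossings exists, and this one achieves 15:
1. Keeper goes to the upper station with the beetle.  [the lower station: the finch, the fly, the frog, the hawk, the lizard, the moth | the upper station: the beetle]
2. Keeper goes back to the lower station alone.  [the lower station: the finch, the fly, the frog, the hawk, the lizard, the moth | the upper station: the beetle]
3. Keeper goes to the upper station with the frog.  [the lower station: the finch, the fly, the hawk, the lizard, the moth | the upper station: the beetle, the frog]
4. Keeper goes back to the lower station alone.  [the lower station: the finch, the fly, the hawk, the lizard, the moth | the upper station: the beetle, the frog]
5. Keeper goes to the upper station with the fly.  [the lower station: the finch, the hawk, the lizard, the moth | the upper station: the beetle, the fly, the frog]
6. Keeper goes back to the lower station with the beetle.  [the lower station: the beetle, the finch, the hawk, the lizard, the moth | the upper station: the fly, the frog]
7. Keeper goes to the upper station with the lizard.  [the lower station: the beetle, the finch, the hawk, the moth | the upper station: the fly, the frog, the lizard]
8. Keeper goes back to the lower station alone.  [the lower station: the beetle, the finch, the hawk, the moth | the upper station: the fly, the frog, the lizard]
9. Keeper goes to the upper station with the hawk.  [the lower station: the beetle, the finch, the moth | the upper station: the fly, the frog, the hawk, the lizard]
10. Keeper goes back to the lower station alone.  [the lower station: the beetle, the finch, the moth | the upper station: the fly, the frog, the hawk, the lizard]
11. Keeper goes to the upper station with the finch.  [the lower station: the beetle, the moth | the upper station: the finch, the fly, the frog, the hawk, the lizard]
12. Keeper goes back to the lower station alone.  [the lower station: the beetle, the moth | the upper station: the finch, the fly, the frog, the hawk, the lizard]
13. Keeper goes to the upper station with the moth.  [the lower station: the beetle | the upper station: the finch, the fly, the frog, the hawk, the lizard, the moth]
14. Keeper goes back to the lower station alone.  [the lower station: the beetle | the upper station: the finch, the fly, the frog, the hawk, the lizard, the moth]
15. Keeper goes to the upper station with the beetle.  [the lower station: — | the upper station: the beetle, the finch, the fly, the frog, the hawk, the lizard, the moth]

15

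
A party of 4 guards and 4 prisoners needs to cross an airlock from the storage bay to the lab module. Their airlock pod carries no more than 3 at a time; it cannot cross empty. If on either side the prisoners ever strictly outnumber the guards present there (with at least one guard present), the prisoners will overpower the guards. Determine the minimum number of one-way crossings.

Counting alone: each trip to the lab module takes at most 3 across and each return brings at least 1 back, so after t trips out (and t−1 returns) at most 3t − (t−1) of the 8 are across; that first reaches 8 at t = 4, so at least 7 crossings are needed.
The safety rule pushes this higher. Following every safe sequence of crossings, the most of the 8 that can be at the lab module as the airlock pod arrives there on crossing 7 is 7 — never all 8.
So no plan with fewer than 9 crossings exists, and this one achieves 9:
1. 2 prisoners → the lab module.  (the storage bay: 4G 2P; the lab module: 0G 2P)
2. 1 prisoner ← the storage bay.  (the storage bay: 4G 3P; the lab module: 0G 1P)
3. 3 prisoners → the lab module.  (the storage bay: 4G 0P; the lab module: 0G 4P)
4. 1 prisoner ← the storage bay.  (the storage bay: 4G 1P; the lab module: 0G 3P)
5. 3 guards → the lab module.  (the storage bay: 1G 1P; the lab module: 3G 3P)
6. 1 guard and 1 prisoner ← the storage bay.  (the storage bay: 2G 2P; the lab module: 2G 2P)
7. 2 guards → the lab module.  (the storage bay: 0G 2P; the lab module: 4G 2P)
8. 1 prisoner ← the storage bay.  (the storage bay: 0G 3P; the lab module: 4G 1P)
9. 3 prisoners → the lab module.  (the storage bay: 0G 0P; the lab module: 4G 4P)

9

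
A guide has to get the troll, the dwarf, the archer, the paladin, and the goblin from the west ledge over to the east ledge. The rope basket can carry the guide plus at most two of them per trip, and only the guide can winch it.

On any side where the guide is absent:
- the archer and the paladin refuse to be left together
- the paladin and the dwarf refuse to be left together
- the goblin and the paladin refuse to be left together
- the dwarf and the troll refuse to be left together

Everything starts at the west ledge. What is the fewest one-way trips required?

Counting alone: the guide can take at most 2 across per trip to the east ledge, so moving all 5 needs at least 3 loaded trips out, with a return between consecutive ones — at least 5 crossings.
The plan below uses exactly 5 crossings, so it is optimal:
1. Guide goes to the east ledge with the paladin and the troll.
2. Guide goes back to the west ledge alone.
3. Guide goes to the east ledge with the archer and the goblin.
4. Guide goes back to the west ledge with the paladin.
5. Guide goes to the east ledge with the dwarf and the paladin.

5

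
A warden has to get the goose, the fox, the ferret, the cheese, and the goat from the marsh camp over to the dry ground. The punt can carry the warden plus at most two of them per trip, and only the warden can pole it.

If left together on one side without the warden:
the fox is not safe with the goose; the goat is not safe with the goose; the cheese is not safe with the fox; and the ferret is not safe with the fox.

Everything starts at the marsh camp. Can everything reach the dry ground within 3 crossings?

No

Counting alone: the warden can take at most 2 across per trip to the dry ground, so moving all 5 needs at least 3 loaded trips out, with a return between consecutive ones — at least 5 crossings.
Since 3 < 5, 3 crossings cannot be enough. (The shortest complete plan in fact takes 5:)
1. Warden goes to the dry ground with the fox and the goose.
2. Warden goes back to the marsh camp with the fox.
3. Warden goes to the dry ground with the cheese and the ferret.
4. Warden goes back to the marsh camp alone.
5. Warden goes to the dry ground with the fox and the goat.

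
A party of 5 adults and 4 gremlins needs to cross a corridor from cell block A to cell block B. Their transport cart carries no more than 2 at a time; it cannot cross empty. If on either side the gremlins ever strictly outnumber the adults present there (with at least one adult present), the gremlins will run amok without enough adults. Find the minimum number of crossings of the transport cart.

15

Counting alone: each trip to cell block B takes at most 2 across and each return brings at least 1 back, so after t trips out (and t−1 returns) at most 2t − (t−1) of the 9 are across; that first reaches 9 at t = 8, so at least 15 crossings are needed.
The plan below uses exactly 15 crossings, so it is optimal:
1. 2 gremlins → cell block B.  (cell block A: 5A 2G; cell block B: 0A 2G)
2. 1 gremlin ← cell block A.  (cell block A: 5A 3G; cell block B: 0A 1G)
3. 2 gremlins → cell block B.  (cell block A: 5A 1G; cell block B: 0A 3G)
4. 1 gremlin ← cell block A.  (cell block A: 5A 2G; cell block B: 0A 2G)
5. 2 adults → cell block B.  (cell block A: 3A 2G; cell block B: 2A 2G)
6. 1 gremlin ← cell block A.  (cell block A: 3A 3G; cell block B: 2A 1G)
7. 1 adult and 1 gremlin → cell block B.  (cell block A: 2A 2G; cell block B: 3A 2G)
8. 1 adult ← cell block A.  (cell block A: 3A 2G; cell block B: 2A 2G)
9. 1 adult and 1 gremlin → cell block B.  (cell block A: 2A 1G; cell block B: 3A 3G)
10. 1 gremlin ← cell block A.  (cell block A: 2A 2G; cell block B: 3A 2G)
11. 1 adult and 1 gremlin → cell block B.  (cell block A: 1A 1G; cell block B: 4A 3G)
12. 1 adult ← cell block A.  (cell block A: 2A 1G; cell block B: 3A 3G)
13. 1 adult and 1 gremlin → cell block B.  (cell block A: 1A 0G; cell block B: 4A 4G)
14. 1 gremlin ← cell block A.  (cell block A: 1A 1G; cell block B: 4A 3G)
15. 1 adult and 1 gremlin → cell block B.  (cell block A: 0A 0G; cell block B: 5A 4G)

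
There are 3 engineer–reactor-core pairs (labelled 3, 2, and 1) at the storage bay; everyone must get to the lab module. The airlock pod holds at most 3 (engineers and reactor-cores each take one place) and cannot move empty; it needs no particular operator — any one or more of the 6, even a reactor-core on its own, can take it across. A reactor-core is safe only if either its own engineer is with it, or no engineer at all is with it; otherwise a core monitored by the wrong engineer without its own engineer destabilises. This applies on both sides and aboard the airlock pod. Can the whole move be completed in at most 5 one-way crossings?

Yes — this plan uses 5 crossings (≤ 5):
1. engineer 3 and reactor-core 3 cross → the lab module.
2. engineer 3 crosses ← the storage bay.
3. engineer 1, engineer 2, and engineer 3 cross → the lab module.
4. reactor-core 3 crosses ← the storage bay.
5. reactor-core 1, reactor-core 2, and reactor-core 3 cross → the lab module.

Yes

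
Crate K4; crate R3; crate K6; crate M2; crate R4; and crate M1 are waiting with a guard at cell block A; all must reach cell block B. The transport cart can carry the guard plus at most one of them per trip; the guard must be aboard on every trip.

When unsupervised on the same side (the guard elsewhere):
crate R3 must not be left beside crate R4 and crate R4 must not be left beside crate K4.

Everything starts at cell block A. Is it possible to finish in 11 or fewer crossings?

Counting alone: the guard can take at most 1 across per trip to cell block B, so moving all 6 needs at least 6 loaded trips out, with a return between consecutive ones — at least 11 crossings.
The safety rule pushes this higher. Following every safe sequence of crossings, the most of the 6 that can be at cell block B as the transport cart arrives there on crossing 11 is 5 — never all 6.
So the move cannot be finished within 11 crossings. (The shortest complete plan takes 13:)
1. Guard goes to cell block B with crate R4.  [cell block A: crate K4, crate K6, crate M1, crate M2, crate R3 | cell block B: crate R4]
2. Guard goes back to cell block A alone.  [cell block A: crate K4, crate K6, crate M1, crate M2, crate R3 | cell block B: crate R4]
3. Guard goes to cell block B with crate K4.  [cell block A: crate K6, crate M1, crate M2, crate R3 | cell block B: crate K4, crate R4]
4. Guard goes back to cell block A with crate R4.  [cell block A: crate K6, crate M1, crate M2, crate R3, crate R4 | cell block B: crate K4]
5. Guard goes to cell block B with crate R3.  [cell block A: crate K6, crate M1, crate M2, crate R4 | cell block B: crate K4, crate R3]
6. Guard goes back to cell block A alone.  [cell block A: crate K6, crate M1, crate M2, crate R4 | cell block B: crate K4, crate R3]
7. Guard goes to cell block B with crate K6.  [cell block A: crate M1, crate M2, crate R4 | cell block B: crate K4, crate K6, crate R3]
8. Guard goes back to cell block A alone.  [cell block A: crate M1, crate M2, crate R4 | cell block B: crate K4, crate K6, crate R3]
9. Guard goes to cell block B with crate M2.  [cell block A: crate M1, crate R4 | cell block B: crate K4, crate K6, crate M2, crate R3]
10. Guard goes back to cell block A alone.  [cell block A: crate M1, crate R4 | cell block B: crate K4, crate K6, crate M2, crate R3]
11. Guard goes to cell block B with crate M1.  [cell block A: crate R4 | cell block B: crate K4, crate K6, crate M1, crate M2, crate R3]
12. Guard goes back to cell block A alone.  [cell block A: crate R4 | cell block B: crate K4, crate K6, crate M1, crate M2, crate R3]
13. Guard goes to cell block B with crate R4.  [cell block A: — | cell block B: crate K4, crate K6, crate M1, crate M2, crate R3, crate R4]

No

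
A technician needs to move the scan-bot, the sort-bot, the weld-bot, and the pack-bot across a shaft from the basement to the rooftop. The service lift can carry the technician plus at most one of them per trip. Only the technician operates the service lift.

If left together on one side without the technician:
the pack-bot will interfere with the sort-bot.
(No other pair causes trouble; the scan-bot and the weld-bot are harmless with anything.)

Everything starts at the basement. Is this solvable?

Yes

1. Technician goes to the rooftop with the sort-bot.  [the basement: the pack-bot, the scan-bot, the weld-bot | the rooftop: the sort-bot]
2. Technician goes back to the basement alone.  [the basement: the pack-bot, the scan-bot, the weld-bot | the rooftop: the sort-bot]
3. Technician goes to the rooftop with the scan-bot.  [the basement: the pack-bot, the weld-bot | the rooftop: the scan-bot, the sort-bot]
4. Technician goes back to the basement alone.  [the basement: the pack-bot, the weld-bot | the rooftop: the scan-bot, the sort-bot]
5. Technician goes to the rooftop with the weld-bot.  [the basement: the pack-bot | the rooftop: the scan-bot, the sort-bot, the weld-bot]
6. Technician goes back to the basement alone.  [the basement: the pack-bot | the rooftop: the scan-bot, the sort-bot, the weld-bot]
7. Technician goes to the rooftop with the pack-bot.  [the basement: — | the rooftop: the pack-bot, the scan-bot, the sort-bot, the weld-bot]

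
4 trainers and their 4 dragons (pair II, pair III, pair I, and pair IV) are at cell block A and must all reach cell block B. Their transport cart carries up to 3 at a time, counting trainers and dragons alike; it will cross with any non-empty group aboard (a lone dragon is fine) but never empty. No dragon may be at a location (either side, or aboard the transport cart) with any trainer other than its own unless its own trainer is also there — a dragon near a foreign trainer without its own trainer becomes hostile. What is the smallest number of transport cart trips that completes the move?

Counting alone: each trip to cell block B takes at most 3 across and each return brings at least 1 back, so after t trips out (and t−1 returns) at most 3t − (t−1) of the 8 are across; that first reaches 8 at t = 4, so at least 7 crossings are needed.
The safety rule pushes this higher. Following every safe sequence of crossings, the most of the 8 that can be at cell block B as the transport cart arrives there on crossing 7 is 7 — never all 8.
So no plan with fewer than 9 crossings exists, and this one achieves 9:
1. dragon II and trainer II cross → cell block B.
2. trainer II crosses ← cell block A.
3. dragon III, trainer II, and trainer III cross → cell block B.
4. dragon II and trainer II cross ← cell block A.
5. trainer I, trainer II, and trainer IV cross → cell block B.
6. dragon III crosses ← cell block A.
7. dragon II and dragon III cross → cell block B.
8. dragon II crosses ← cell block A.
9. dragon I, dragon II, and dragon IV cross → cell block B.

9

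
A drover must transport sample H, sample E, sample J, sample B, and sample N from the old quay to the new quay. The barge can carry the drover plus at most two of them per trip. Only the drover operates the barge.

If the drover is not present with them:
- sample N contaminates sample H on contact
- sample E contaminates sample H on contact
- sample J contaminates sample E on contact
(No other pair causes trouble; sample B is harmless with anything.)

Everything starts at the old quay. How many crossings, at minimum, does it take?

Counting alone: the drover can take at most 2 across per trip to the new quay, so moving all 5 needs at least 3 loaded trips out, with a return between consecutive ones — at least 5 crossings.
The plan below uses exactly 5 crossings, so it is optimal:
1. Drover goes to the new quay with sample E and sample H.
2. Drover goes back to the old quay with sample H.
3. Drover goes to the new quay with sample B and sample N.
4. Drover goes back to the old quay alone.
5. Drover goes to the new quay with sample H and sample J.

5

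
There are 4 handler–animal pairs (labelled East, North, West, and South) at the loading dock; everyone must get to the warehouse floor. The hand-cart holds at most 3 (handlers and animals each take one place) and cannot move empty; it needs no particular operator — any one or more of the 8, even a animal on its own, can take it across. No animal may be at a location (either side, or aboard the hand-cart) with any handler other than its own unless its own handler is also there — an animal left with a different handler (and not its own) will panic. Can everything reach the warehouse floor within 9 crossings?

Yes

Yes — this plan uses 9 crossings (≤ 9):
1. animal East and handler East cross → the warehouse floor.
2. handler East crosses ← the loading dock.
3. animal North, handler East, and handler North cross → the warehouse floor.
4. animal East and handler East cross ← the loading dock.
5. handler East, handler South, and handler West cross → the warehouse floor.
6. animal North crosses ← the loading dock.
7. animal East and animal North cross → the warehouse floor.
8. animal East crosses ← the loading dock.
9. animal East, animal South, and animal West cross → the warehouse floor.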